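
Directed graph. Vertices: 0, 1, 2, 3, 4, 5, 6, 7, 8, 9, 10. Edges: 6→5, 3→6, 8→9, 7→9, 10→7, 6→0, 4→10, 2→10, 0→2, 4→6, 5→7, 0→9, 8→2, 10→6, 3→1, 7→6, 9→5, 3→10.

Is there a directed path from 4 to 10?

Yes

Explore from 4.
Distance 1: reach 6, 10.
Found 10.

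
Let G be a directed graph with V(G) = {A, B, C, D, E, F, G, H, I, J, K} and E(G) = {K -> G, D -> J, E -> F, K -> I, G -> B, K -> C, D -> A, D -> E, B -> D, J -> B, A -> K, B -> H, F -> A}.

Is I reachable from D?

Yes

Explore from D.
Distance 1: reach A, E, J.
Distance 2: reach B, F, K.
Distance 3: reach C, G, H, I.
Found I.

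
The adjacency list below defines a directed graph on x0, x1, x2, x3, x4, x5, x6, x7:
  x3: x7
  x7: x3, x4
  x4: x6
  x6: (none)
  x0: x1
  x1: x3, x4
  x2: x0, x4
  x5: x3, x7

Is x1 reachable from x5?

No

Explore from x5.
Distance 1: reach x3, x7.
Distance 2: reach x4.
Distance 3: reach x6.
The search from x5 is exhausted; no directed path reaches x1.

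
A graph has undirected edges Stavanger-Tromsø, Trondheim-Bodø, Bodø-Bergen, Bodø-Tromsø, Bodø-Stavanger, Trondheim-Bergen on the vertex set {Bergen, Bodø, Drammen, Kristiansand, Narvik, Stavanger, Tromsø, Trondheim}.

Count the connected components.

4

From Bergen: component {Bergen, Bodø, Stavanger, Tromsø, Trondheim}.
From Drammen: component {Drammen}.
From Kristiansand: component {Kristiansand}.
From Narvik: component {Narvik}.
That's 4 components.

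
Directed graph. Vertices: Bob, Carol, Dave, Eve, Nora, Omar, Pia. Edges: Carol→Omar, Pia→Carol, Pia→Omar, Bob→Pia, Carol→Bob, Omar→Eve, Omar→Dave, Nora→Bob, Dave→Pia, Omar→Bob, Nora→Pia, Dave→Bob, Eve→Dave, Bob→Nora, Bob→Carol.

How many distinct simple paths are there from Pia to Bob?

7

Pia→Carol→Bob
Pia→Carol→Omar→Bob
Pia→Carol→Omar→Dave→Bob
Pia→Carol→Omar→Eve→Dave→Bob
Pia→Omar→Bob
Pia→Omar→Dave→Bob
Pia→Omar→Eve→Dave→Bob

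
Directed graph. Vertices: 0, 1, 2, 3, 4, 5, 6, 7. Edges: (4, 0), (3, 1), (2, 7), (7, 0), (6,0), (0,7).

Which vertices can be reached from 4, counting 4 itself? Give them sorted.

0, 4, 7

Start at 4.
Its neighbours: 0.
Then their neighbours: 7.
Nothing further is reachable.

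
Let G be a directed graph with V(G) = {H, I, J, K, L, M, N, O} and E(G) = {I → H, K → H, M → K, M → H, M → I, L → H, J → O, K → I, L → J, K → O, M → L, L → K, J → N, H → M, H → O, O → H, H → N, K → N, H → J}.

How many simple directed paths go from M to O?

M→H→J→O
M→H→O
M→I→H→J→O
M→I→H→O
M→K→H→J→O
M→K→H→O
M→K→I→H→J→O
M→K→I→H→O
... and 9 more.

17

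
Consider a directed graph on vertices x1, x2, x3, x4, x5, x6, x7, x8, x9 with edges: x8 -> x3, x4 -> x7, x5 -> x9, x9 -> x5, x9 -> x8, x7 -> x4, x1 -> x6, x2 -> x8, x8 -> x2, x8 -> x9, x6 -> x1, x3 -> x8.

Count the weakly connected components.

From x1: component {x1, x6}.
From x2: component {x2, x3, x5, x8, x9}.
From x4: component {x4, x7}.
That's 3 components.

3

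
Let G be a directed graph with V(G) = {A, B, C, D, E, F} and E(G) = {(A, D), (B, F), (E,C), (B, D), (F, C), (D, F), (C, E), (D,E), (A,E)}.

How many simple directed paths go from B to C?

B→D→E→C
B→D→F→C
B→F→C

3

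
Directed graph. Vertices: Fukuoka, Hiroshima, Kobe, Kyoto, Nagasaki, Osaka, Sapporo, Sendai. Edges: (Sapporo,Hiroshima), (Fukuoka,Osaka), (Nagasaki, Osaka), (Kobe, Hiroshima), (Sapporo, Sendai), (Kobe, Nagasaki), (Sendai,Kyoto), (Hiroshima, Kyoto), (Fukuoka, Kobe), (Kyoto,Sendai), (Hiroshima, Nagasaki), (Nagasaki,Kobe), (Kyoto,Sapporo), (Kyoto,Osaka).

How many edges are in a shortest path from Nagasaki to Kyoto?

3

Distance 0: Nagasaki.
Distance 1: Kobe, Osaka.
Distance 2: Hiroshima.
Distance 3: Kyoto — contains Kyoto.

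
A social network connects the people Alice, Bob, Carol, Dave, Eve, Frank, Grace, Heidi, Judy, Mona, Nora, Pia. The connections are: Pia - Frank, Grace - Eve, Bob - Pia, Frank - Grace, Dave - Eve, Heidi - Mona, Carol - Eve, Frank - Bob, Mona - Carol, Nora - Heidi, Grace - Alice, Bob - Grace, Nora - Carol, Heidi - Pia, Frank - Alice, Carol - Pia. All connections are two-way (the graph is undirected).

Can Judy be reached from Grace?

No

Explore from Grace.
Distance 1: reach Alice, Bob, Eve, Frank.
Distance 2: reach Carol, Dave, Pia.
Distance 3: reach Heidi, Mona, Nora.
The search is exhausted without reaching Judy; it lies in a different component.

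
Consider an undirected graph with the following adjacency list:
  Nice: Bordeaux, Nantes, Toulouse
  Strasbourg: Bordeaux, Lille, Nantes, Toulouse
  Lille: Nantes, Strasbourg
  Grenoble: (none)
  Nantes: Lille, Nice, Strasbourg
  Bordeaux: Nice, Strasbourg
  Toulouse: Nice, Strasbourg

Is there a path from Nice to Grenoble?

Explore from Nice.
Distance 1: reach Bordeaux, Nantes, Toulouse.
Distance 2: reach Lille, Strasbourg.
The search is exhausted without reaching Grenoble; it lies in a different component.

No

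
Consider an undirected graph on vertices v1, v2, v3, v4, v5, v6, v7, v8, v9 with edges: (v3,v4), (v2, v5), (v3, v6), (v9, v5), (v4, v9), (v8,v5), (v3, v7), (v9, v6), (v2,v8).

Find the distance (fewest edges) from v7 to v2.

Distance 0: v7.
Distance 1: v3.
Distance 2: v4, v6.
Distance 3: v9.
Distance 4: v5.
Distance 5: v2, v8 — contains v2.

5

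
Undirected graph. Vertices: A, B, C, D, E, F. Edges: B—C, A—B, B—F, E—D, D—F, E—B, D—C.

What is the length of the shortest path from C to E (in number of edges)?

Distance 0: C.
Distance 1: B, D.
Distance 2: A, E, F — contains E.

2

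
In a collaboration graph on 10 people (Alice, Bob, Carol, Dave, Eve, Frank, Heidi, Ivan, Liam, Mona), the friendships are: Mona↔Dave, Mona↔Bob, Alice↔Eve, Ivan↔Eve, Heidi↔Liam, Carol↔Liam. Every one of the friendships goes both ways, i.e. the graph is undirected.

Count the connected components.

From Alice: component {Alice, Eve, Ivan}.
From Bob: component {Bob, Dave, Mona}.
From Carol: component {Carol, Heidi, Liam}.
From Frank: component {Frank}.
That's 4 components.

4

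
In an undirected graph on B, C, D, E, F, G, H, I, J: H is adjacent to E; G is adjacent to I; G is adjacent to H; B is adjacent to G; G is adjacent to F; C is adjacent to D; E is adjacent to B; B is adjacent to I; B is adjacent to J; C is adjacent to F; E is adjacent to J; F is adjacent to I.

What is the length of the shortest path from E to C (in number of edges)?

4

Distance 0: E.
Distance 1: B, H, J.
Distance 2: G, I.
Distance 3: F.
Distance 4: C — contains C.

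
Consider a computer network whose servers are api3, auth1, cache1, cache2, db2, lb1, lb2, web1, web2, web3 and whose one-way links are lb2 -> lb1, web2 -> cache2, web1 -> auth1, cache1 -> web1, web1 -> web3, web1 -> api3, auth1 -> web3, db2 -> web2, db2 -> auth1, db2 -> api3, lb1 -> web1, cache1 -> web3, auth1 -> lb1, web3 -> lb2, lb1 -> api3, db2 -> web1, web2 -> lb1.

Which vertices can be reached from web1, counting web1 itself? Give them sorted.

Start at web1.
Its neighbours: api3, auth1, web3.
Then their neighbours: lb1, lb2.
Nothing further is reachable.

api3, auth1, lb1, lb2, web1, web3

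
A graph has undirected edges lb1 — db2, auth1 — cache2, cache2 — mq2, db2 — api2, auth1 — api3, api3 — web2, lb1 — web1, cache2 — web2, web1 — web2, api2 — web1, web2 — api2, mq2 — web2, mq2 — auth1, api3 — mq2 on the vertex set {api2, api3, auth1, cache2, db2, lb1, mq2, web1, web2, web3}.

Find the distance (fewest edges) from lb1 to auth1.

4

Distance 0: lb1.
Distance 1: db2, web1.
Distance 2: api2, web2.
Distance 3: api3, cache2, mq2.
Distance 4: auth1 — contains auth1.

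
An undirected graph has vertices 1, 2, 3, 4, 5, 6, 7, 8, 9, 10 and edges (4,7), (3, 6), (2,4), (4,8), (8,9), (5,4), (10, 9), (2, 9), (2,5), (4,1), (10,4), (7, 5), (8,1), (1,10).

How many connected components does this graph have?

2

From 1: component {1, 2, 4, 5, 7, 8, 9, 10}.
From 3: component {3, 6}.
That's 2 components.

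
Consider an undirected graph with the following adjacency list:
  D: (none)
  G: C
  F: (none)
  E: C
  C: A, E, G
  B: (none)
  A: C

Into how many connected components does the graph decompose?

From A: component {A, C, E, G}.
From B: component {B}.
From D: component {D}.
From F: component {F}.
That's 4 components.

4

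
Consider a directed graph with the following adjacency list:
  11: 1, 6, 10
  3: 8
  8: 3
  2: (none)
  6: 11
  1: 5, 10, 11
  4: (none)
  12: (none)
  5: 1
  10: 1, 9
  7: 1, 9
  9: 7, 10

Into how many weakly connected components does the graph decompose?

From 1: component {1, 5, 6, 7, 9, 10, 11}.
From 2: component {2}.
From 3: component {3, 8}.
From 4: component {4}.
From 12: component {12}.
That's 5 components.

5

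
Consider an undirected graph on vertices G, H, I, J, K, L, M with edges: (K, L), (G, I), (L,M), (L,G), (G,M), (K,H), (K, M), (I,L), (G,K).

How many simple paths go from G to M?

G–I–L–K–M
G–I–L–M
G–K–L–M
G–K–M
G–L–K–M
G–L–M
G–M

7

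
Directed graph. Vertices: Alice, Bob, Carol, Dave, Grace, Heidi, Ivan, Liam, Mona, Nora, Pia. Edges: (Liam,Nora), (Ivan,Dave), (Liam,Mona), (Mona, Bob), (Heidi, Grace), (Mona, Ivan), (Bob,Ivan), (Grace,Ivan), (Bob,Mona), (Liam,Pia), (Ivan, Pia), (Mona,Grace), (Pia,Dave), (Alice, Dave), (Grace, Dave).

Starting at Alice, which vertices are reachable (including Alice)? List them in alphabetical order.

Alice, Dave

Start at Alice.
Its neighbours: Dave.
Nothing further is reachable.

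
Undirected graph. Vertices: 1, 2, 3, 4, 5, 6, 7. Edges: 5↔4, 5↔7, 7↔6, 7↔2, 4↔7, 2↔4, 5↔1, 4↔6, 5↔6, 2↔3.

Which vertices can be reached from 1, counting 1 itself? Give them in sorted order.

Start at 1.
Its neighbours: 5.
Then their neighbours: 4, 6, 7.
Then next layer: 2.
Then next layer: 3.
Every vertex is now reached.

1, 2, 3, 4, 5, 6, 7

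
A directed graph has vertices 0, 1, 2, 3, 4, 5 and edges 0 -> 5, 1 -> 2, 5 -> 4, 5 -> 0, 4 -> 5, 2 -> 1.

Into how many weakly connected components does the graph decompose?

From 0: component {0, 4, 5}.
From 1: component {1, 2}.
From 3: component {3}.
That's 3 components.

3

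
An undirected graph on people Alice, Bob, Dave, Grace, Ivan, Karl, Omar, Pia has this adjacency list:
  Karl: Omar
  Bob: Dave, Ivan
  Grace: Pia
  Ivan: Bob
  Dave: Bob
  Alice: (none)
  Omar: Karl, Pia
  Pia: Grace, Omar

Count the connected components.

From Alice: component {Alice}.
From Bob: component {Bob, Dave, Ivan}.
From Grace: component {Grace, Karl, Omar, Pia}.
That's 3 components.

3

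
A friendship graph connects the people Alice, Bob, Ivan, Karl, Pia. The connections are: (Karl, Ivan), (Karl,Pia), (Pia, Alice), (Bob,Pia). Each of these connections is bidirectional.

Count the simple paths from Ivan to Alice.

Ivan–Karl–Pia–Alice

1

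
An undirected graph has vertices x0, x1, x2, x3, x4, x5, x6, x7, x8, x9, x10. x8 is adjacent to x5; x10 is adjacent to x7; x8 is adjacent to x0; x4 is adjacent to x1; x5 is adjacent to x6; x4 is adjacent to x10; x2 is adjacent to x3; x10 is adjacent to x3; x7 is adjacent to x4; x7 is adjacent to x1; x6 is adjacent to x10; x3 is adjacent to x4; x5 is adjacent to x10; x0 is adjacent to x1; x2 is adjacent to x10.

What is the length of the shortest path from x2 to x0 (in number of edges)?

4

Distance 0: x2.
Distance 1: x3, x10.
Distance 2: x4, x5, x6, x7.
Distance 3: x1, x8.
Distance 4: x0 — contains x0.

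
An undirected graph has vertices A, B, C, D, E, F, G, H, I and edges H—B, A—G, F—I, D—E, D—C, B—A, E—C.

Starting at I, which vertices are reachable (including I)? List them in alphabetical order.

Start at I.
Its neighbours: F.
Nothing further is reachable.

F, I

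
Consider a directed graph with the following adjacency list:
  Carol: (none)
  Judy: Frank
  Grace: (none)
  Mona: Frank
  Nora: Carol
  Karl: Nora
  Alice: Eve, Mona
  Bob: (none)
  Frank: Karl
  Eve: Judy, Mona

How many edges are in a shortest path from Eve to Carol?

5

Distance 0: Eve.
Distance 1: Judy, Mona.
Distance 2: Frank.
Distance 3: Karl.
Distance 4: Nora.
Distance 5: Carol — contains Carol.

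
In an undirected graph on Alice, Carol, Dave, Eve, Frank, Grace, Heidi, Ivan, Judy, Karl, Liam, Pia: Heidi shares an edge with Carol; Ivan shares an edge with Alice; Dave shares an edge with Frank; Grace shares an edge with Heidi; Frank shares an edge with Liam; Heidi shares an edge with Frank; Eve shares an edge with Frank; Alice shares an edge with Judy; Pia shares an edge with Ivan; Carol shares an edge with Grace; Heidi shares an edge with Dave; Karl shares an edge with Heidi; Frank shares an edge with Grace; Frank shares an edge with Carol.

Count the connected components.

2

From Alice: component {Alice, Ivan, Judy, Pia}.
From Carol: component {Carol, Dave, Eve, Frank, Grace, Heidi, Karl, Liam}.
That's 2 components.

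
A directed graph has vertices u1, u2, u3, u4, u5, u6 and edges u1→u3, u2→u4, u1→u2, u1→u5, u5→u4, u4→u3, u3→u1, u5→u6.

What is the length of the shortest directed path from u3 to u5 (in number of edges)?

Distance 0: u3.
Distance 1: u1.
Distance 2: u2, u5 — contains u5.

2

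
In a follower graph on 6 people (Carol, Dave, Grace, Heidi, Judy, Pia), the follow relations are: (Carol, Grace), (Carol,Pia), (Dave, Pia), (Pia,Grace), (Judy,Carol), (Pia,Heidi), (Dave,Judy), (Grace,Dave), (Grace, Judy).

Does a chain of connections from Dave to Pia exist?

Explore from Dave.
Distance 1: reach Judy, Pia.
Found Pia.

Yes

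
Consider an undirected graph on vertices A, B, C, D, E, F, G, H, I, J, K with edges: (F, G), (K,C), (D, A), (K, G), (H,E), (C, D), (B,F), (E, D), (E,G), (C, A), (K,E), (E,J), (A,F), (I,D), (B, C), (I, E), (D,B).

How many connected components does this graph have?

From A: component {A, B, C, D, E, F, G, H, I, J, K}.
That's 1 component.

1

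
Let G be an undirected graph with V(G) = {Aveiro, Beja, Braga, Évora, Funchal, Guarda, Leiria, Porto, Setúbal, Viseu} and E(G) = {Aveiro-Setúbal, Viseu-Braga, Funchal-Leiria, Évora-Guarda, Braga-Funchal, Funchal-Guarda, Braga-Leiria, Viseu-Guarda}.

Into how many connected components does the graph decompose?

4

From Aveiro: component {Aveiro, Setúbal}.
From Beja: component {Beja}.
From Braga: component {Braga, Évora, Funchal, Guarda, Leiria, Viseu}.
From Porto: component {Porto}.
That's 4 components.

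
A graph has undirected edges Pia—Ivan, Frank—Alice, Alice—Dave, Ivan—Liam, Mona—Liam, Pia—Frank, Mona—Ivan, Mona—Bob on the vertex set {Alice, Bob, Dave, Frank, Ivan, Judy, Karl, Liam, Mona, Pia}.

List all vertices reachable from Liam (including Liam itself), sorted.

Alice, Bob, Dave, Frank, Ivan, Liam, Mona, Pia

Start at Liam.
Its neighbours: Ivan, Mona.
Then their neighbours: Bob, Pia.
Then next layer: Frank.
Then next layer: Alice.
Then next layer: Dave.
Nothing further is reachable.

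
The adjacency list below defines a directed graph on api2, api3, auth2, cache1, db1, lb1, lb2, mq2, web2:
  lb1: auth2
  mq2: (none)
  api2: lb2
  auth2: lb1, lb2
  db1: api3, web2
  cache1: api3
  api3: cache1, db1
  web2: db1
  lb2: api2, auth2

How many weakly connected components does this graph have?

From api2: component {api2, auth2, lb1, lb2}.
From api3: component {api3, cache1, db1, web2}.
From mq2: component {mq2}.
That's 3 components.

3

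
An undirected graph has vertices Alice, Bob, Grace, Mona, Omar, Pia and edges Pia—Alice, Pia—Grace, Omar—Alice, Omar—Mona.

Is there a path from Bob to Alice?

Bob has no edges, so nothing is reachable from it.

No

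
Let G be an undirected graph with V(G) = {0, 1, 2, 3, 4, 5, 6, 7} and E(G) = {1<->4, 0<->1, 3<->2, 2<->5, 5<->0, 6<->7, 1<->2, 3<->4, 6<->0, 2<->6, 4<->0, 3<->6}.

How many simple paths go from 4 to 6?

4–0–1–2–3–6
4–0–1–2–6
4–0–5–2–3–6
4–0–5–2–6
4–0–6
4–1–0–5–2–3–6
4–1–0–5–2–6
4–1–0–6
4–1–2–3–6
4–1–2–5–0–6
4–1–2–6
4–3–2–1–0–6
4–3–2–5–0–6
4–3–2–6
4–3–6

15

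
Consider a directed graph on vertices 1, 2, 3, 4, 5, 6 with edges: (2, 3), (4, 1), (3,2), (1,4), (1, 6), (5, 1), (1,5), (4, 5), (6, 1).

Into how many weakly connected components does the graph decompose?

From 1: component {1, 4, 5, 6}.
From 2: component {2, 3}.
That's 2 components.

2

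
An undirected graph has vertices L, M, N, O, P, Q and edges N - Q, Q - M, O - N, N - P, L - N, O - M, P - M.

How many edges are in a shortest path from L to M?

3

Distance 0: L.
Distance 1: N.
Distance 2: O, P, Q.
Distance 3: M — contains M.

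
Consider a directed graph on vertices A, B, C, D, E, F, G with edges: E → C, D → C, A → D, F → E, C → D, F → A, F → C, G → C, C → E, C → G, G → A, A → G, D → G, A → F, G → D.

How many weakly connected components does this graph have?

2

From A: component {A, C, D, E, F, G}.
From B: component {B}.
That's 2 components.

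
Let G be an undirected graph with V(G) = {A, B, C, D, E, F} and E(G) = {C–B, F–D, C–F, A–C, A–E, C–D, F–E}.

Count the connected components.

1

From A: component {A, B, C, D, E, F}.
That's 1 component.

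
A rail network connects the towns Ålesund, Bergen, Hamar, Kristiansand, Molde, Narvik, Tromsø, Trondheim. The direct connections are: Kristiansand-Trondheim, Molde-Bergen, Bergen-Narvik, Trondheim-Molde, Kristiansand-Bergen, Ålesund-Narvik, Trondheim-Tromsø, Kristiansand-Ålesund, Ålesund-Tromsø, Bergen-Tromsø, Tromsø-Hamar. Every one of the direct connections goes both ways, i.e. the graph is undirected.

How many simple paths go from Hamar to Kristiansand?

Hamar–Tromsø–Ålesund–Kristiansand
Hamar–Tromsø–Ålesund–Narvik–Bergen–Kristiansand
Hamar–Tromsø–Ålesund–Narvik–Bergen–Molde–Trondheim–Kristiansand
Hamar–Tromsø–Bergen–Kristiansand
Hamar–Tromsø–Bergen–Molde–Trondheim–Kristiansand
Hamar–Tromsø–Bergen–Narvik–Ålesund–Kristiansand
Hamar–Tromsø–Trondheim–Kristiansand
Hamar–Tromsø–Trondheim–Molde–Bergen–Kristiansand
Hamar–Tromsø–Trondheim–Molde–Bergen–Narvik–Ålesund–Kristiansand

9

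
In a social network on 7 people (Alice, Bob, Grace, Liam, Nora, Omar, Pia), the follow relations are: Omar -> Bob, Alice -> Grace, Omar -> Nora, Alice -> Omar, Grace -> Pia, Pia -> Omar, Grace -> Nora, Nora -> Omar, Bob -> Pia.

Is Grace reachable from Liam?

Liam has no outgoing edges, so nothing is reachable from it.

No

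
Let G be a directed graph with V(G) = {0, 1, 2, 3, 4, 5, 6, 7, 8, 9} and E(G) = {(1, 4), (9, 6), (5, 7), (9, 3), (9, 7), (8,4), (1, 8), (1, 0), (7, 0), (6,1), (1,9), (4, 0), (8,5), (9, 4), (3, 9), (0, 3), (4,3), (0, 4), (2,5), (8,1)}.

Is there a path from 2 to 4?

Yes

Explore from 2.
Distance 1: reach 5.
Distance 2: reach 7.
Distance 3: reach 0.
Distance 4: reach 3, 4.
Found 4.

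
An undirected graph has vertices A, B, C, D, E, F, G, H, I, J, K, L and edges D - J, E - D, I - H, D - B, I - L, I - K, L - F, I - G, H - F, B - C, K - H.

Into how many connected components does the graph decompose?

3

From A: component {A}.
From B: component {B, C, D, E, J}.
From F: component {F, G, H, I, K, L}.
That's 3 components.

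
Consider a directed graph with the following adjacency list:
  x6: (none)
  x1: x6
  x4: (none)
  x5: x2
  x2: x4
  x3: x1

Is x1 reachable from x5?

Explore from x5.
Distance 1: reach x2.
Distance 2: reach x4.
The search from x5 is exhausted; no directed path reaches x1.

No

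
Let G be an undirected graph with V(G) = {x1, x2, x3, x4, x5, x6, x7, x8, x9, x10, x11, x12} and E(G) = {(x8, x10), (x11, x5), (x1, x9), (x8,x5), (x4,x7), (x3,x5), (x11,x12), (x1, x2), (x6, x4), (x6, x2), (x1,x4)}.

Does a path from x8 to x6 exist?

No

Explore from x8.
Distance 1: reach x5, x10.
Distance 2: reach x3, x11.
Distance 3: reach x12.
The search is exhausted without reaching x6; it lies in a different component.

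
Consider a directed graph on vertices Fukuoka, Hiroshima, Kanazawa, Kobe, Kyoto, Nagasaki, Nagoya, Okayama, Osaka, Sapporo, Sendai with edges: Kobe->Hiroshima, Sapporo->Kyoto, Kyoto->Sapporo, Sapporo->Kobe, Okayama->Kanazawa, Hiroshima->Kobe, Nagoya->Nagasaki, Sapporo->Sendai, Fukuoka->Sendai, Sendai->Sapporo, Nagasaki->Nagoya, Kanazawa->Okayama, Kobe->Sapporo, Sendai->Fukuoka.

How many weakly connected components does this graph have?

4

From Fukuoka: component {Fukuoka, Hiroshima, Kobe, Kyoto, Sapporo, Sendai}.
From Kanazawa: component {Kanazawa, Okayama}.
From Nagasaki: component {Nagasaki, Nagoya}.
From Osaka: component {Osaka}.
That's 4 components.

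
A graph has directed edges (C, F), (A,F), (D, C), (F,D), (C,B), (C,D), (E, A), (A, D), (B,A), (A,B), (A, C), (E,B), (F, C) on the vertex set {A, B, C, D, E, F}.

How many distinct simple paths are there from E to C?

E→A→C
E→A→D→C
E→A→F→C
E→A→F→D→C
E→B→A→C
E→B→A→D→C
E→B→A→F→C
E→B→A→F→D→C

8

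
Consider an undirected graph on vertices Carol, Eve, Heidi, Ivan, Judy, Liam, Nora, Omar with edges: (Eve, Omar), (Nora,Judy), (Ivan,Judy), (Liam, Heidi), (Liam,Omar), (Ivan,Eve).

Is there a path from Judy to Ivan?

Yes

Explore from Judy.
Distance 1: reach Ivan, Nora.
Found Ivan.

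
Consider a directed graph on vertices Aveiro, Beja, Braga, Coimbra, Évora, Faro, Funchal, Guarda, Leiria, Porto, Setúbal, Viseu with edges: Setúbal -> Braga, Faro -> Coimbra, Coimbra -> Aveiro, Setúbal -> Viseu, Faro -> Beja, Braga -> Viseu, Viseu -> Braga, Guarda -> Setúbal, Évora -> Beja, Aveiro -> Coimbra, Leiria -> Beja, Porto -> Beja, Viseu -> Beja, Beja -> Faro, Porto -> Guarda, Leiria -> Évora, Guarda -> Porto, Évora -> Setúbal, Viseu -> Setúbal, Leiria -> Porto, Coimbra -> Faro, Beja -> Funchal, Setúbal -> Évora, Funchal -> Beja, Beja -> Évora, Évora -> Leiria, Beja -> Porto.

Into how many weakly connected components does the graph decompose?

1

From Aveiro: component {Aveiro, Beja, Braga, Coimbra, Évora, Faro, Funchal, Guarda, Leiria, Porto, Setúbal, Viseu}.
That's 1 component.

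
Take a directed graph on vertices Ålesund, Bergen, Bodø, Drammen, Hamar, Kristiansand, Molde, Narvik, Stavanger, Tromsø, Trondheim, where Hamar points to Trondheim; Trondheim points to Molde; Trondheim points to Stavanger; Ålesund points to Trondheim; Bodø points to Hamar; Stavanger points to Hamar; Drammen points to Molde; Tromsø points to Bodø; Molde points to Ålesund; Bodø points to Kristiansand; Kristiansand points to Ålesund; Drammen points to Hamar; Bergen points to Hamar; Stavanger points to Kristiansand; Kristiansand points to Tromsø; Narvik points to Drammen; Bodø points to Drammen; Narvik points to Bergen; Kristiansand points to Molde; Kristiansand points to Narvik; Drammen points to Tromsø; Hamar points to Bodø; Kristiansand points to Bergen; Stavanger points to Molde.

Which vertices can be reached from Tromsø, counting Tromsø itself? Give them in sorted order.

Ålesund, Bergen, Bodø, Drammen, Hamar, Kristiansand, Molde, Narvik, Stavanger, Tromsø, Trondheim

Start at Tromsø.
Its neighbours: Bodø.
Then their neighbours: Drammen, Hamar, Kristiansand.
Then next layer: Ålesund, Bergen, Molde, Narvik, Trondheim.
Then next layer: Stavanger.
Every vertex is now reached.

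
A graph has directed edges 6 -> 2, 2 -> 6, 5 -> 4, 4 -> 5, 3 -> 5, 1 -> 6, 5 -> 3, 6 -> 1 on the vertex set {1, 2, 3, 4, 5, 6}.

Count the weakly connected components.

2

From 1: component {1, 2, 6}.
From 3: component {3, 4, 5}.
That's 2 components.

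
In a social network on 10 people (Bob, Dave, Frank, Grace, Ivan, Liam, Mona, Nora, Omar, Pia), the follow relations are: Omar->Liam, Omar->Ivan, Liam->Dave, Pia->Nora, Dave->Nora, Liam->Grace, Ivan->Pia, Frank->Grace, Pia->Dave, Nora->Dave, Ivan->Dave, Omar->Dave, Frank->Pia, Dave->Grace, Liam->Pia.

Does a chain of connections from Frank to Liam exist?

No

Explore from Frank.
Distance 1: reach Grace, Pia.
Distance 2: reach Dave, Nora.
The search from Frank is exhausted; no directed path reaches Liam.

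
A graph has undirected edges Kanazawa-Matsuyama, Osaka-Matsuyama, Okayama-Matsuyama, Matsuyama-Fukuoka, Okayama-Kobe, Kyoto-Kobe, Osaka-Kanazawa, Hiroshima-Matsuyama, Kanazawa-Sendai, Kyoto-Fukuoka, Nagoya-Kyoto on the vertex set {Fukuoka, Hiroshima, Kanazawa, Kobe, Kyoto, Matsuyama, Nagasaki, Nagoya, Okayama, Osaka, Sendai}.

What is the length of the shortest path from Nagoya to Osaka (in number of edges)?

Distance 0: Nagoya.
Distance 1: Kyoto.
Distance 2: Fukuoka, Kobe.
Distance 3: Matsuyama, Okayama.
Distance 4: Hiroshima, Kanazawa, Osaka — contains Osaka.

4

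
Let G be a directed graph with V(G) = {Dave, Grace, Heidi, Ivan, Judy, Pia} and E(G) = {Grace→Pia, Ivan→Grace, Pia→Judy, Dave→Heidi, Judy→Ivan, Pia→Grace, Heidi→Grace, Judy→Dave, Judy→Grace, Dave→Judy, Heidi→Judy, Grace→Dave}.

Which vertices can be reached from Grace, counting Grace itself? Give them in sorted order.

Dave, Grace, Heidi, Ivan, Judy, Pia

Start at Grace.
Its neighbours: Dave, Pia.
Then their neighbours: Heidi, Judy.
Then next layer: Ivan.
Every vertex is now reached.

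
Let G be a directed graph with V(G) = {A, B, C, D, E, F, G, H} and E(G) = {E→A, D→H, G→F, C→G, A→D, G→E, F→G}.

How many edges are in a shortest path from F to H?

5

Distance 0: F.
Distance 1: G.
Distance 2: E.
Distance 3: A.
Distance 4: D.
Distance 5: H — contains H.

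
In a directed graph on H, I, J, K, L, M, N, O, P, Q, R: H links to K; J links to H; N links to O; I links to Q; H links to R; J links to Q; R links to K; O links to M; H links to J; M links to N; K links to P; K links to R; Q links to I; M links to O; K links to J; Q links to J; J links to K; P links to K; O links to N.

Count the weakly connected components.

From H: component {H, I, J, K, P, Q, R}.
From L: component {L}.
From M: component {M, N, O}.
That's 3 components.

3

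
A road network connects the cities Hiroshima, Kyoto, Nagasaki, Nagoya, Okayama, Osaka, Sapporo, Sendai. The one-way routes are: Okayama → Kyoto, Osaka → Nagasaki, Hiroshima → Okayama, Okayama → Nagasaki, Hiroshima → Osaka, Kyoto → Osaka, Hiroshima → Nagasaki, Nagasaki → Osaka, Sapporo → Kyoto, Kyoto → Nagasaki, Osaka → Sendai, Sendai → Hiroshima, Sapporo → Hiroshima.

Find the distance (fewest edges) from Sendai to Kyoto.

Distance 0: Sendai.
Distance 1: Hiroshima.
Distance 2: Nagasaki, Okayama, Osaka.
Distance 3: Kyoto — contains Kyoto.

3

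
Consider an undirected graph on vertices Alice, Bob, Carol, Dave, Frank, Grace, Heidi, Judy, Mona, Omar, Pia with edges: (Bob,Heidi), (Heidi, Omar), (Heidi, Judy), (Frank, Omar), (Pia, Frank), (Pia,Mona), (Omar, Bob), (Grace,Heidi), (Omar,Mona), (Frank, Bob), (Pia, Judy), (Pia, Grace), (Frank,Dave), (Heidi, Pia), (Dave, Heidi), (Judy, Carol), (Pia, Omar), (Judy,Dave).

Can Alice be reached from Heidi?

No

Explore from Heidi.
Distance 1: reach Bob, Dave, Grace, Judy, Omar, Pia.
Distance 2: reach Carol, Frank, Mona.
The search is exhausted without reaching Alice; it lies in a different component.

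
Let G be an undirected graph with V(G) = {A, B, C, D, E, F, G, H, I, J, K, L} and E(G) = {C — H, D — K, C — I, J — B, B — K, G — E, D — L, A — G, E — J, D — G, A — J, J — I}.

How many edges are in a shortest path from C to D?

Distance 0: C.
Distance 1: H, I.
Distance 2: J.
Distance 3: A, B, E.
Distance 4: G, K.
Distance 5: D — contains D.

5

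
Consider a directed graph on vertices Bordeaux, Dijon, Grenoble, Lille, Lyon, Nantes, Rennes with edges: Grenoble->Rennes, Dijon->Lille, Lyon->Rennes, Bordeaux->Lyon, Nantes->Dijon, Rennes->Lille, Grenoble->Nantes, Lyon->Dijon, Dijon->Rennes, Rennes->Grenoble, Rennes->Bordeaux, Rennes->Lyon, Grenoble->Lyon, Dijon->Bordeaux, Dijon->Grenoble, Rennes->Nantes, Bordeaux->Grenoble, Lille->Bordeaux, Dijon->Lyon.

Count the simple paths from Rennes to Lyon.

Rennes→Bordeaux→Grenoble→Lyon
Rennes→Bordeaux→Grenoble→Nantes→Dijon→Lyon
Rennes→Bordeaux→Lyon
Rennes→Grenoble→Lyon
Rennes→Grenoble→Nantes→Dijon→Bordeaux→Lyon
Rennes→Grenoble→Nantes→Dijon→Lille→Bordeaux→Lyon
Rennes→Grenoble→Nantes→Dijon→Lyon
Rennes→Lille→Bordeaux→Grenoble→Lyon
... and 9 more.

17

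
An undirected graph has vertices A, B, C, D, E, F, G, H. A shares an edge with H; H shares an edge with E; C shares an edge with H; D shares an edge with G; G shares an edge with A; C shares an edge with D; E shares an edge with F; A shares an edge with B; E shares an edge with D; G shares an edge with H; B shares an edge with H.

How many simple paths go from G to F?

G–A–B–H–C–D–E–F
G–A–B–H–E–F
G–A–H–C–D–E–F
G–A–H–E–F
G–D–C–H–E–F
G–D–E–F
G–H–C–D–E–F
G–H–E–F

8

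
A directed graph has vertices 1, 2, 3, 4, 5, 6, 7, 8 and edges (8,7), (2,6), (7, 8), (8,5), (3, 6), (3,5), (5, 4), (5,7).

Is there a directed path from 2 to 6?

Yes

Explore from 2.
Distance 1: reach 6.
Found 6.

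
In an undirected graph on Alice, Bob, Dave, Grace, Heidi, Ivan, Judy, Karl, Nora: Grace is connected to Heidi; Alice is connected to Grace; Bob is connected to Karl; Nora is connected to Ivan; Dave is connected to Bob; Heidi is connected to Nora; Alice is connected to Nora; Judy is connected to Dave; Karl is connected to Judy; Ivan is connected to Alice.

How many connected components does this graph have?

2

From Alice: component {Alice, Grace, Heidi, Ivan, Nora}.
From Bob: component {Bob, Dave, Judy, Karl}.
That's 2 components.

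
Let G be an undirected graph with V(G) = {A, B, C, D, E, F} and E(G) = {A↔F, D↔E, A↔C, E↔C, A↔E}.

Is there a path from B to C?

B has no edges, so nothing is reachable from it.

No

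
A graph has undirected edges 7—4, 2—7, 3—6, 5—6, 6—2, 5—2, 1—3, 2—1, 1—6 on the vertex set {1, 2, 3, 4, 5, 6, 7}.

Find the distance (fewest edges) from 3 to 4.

Distance 0: 3.
Distance 1: 1, 6.
Distance 2: 2, 5.
Distance 3: 7.
Distance 4: 4 — contains 4.

4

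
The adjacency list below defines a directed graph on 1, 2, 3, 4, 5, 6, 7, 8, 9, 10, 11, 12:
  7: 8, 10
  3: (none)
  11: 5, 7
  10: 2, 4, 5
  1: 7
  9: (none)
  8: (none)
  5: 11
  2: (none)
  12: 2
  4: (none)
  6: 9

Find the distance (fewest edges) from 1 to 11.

Distance 0: 1.
Distance 1: 7.
Distance 2: 8, 10.
Distance 3: 2, 4, 5.
Distance 4: 11 — contains 11.

4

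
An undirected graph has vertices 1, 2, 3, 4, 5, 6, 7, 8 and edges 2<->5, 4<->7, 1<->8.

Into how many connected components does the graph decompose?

5

From 1: component {1, 8}.
From 2: component {2, 5}.
From 3: component {3}.
From 4: component {4, 7}.
From 6: component {6}.
That's 5 components.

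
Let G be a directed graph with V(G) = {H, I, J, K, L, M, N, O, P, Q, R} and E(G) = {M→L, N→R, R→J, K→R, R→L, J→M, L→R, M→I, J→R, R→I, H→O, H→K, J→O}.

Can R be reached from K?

Yes

Explore from K.
Distance 1: reach R.
Found R.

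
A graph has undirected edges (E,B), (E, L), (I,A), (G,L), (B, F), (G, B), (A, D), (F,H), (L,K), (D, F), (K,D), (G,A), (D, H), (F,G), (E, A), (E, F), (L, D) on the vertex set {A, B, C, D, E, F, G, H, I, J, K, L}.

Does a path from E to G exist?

Explore from E.
Distance 1: reach A, B, F, L.
Distance 2: reach D, G, H, I, K.
Found G.

Yes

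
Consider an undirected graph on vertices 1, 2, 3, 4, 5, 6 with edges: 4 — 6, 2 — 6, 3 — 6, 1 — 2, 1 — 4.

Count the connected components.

From 1: component {1, 2, 3, 4, 6}.
From 5: component {5}.
That's 2 components.

2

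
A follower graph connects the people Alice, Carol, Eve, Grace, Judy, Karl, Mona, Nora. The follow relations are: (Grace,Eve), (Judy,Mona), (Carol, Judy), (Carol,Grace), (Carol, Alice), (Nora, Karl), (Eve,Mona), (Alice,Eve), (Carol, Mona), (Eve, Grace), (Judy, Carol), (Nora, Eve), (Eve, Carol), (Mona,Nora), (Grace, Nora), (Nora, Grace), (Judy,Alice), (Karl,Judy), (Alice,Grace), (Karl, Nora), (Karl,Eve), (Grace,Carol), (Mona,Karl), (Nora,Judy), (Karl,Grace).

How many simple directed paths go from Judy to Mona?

19

Judy→Alice→Eve→Carol→Mona
Judy→Alice→Eve→Grace→Carol→Mona
Judy→Alice→Eve→Mona
Judy→Alice→Grace→Carol→Mona
Judy→Alice→Grace→Eve→Carol→Mona
Judy→Alice→Grace→Eve→Mona
Judy→Alice→Grace→Nora→Eve→Carol→Mona
Judy→Alice→Grace→Nora→Eve→Mona
... and 11 more.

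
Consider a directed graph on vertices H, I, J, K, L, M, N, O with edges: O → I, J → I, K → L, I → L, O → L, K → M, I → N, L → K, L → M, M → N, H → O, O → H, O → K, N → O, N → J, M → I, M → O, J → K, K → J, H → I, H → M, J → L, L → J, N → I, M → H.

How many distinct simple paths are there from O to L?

24

O→H→I→L
O→H→I→N→J→K→L
O→H→I→N→J→L
O→H→M→I→L
O→H→M→I→N→J→K→L
O→H→M→I→N→J→L
O→H→M→N→I→L
O→H→M→N→J→I→L
... and 16 more.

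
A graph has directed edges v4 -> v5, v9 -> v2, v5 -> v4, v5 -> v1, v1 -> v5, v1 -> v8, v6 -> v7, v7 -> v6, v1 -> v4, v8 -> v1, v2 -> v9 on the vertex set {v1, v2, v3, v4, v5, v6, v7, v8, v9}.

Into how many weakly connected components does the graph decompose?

From v1: component {v1, v4, v5, v8}.
From v2: component {v2, v9}.
From v3: component {v3}.
From v6: component {v6, v7}.
That's 4 components.

4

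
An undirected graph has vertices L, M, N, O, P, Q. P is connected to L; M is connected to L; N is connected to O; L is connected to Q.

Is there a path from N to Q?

Explore from N.
Distance 1: reach O.
The search is exhausted without reaching Q; it lies in a different component.

No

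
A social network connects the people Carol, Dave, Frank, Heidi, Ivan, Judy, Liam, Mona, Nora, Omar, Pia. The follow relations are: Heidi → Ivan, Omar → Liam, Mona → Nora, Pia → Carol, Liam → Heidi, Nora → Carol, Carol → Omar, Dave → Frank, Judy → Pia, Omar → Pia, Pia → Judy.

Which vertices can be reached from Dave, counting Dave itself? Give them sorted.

Dave, Frank

Start at Dave.
Its neighbours: Frank.
Nothing further is reachable.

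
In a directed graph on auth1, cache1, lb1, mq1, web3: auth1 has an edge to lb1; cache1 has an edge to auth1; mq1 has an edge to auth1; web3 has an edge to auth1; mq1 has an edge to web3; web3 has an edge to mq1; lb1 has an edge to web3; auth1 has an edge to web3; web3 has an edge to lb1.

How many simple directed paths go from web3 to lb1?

web3→auth1→lb1
web3→lb1
web3→mq1→auth1→lb1

3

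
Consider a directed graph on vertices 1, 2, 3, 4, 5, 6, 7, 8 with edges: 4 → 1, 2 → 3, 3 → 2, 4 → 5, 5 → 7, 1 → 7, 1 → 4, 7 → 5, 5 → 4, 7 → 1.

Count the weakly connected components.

4

From 1: component {1, 4, 5, 7}.
From 2: component {2, 3}.
From 6: component {6}.
From 8: component {8}.
That's 4 components.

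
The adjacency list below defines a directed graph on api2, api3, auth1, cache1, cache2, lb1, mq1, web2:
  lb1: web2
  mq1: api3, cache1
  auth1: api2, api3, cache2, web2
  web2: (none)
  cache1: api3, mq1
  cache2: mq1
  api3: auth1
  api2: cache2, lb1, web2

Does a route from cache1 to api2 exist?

Explore from cache1.
Distance 1: reach api3, mq1.
Distance 2: reach auth1.
Distance 3: reach api2, cache2, web2.
Found api2.

Yes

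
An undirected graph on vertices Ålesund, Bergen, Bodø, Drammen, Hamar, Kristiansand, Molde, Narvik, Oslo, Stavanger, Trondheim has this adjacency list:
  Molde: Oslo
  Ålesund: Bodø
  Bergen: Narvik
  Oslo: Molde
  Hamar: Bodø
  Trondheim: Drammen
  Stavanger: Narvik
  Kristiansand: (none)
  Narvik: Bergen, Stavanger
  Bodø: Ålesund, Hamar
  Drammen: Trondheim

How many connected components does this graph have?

5

From Ålesund: component {Ålesund, Bodø, Hamar}.
From Bergen: component {Bergen, Narvik, Stavanger}.
From Drammen: component {Drammen, Trondheim}.
From Kristiansand: component {Kristiansand}.
From Molde: component {Molde, Oslo}.
That's 5 components.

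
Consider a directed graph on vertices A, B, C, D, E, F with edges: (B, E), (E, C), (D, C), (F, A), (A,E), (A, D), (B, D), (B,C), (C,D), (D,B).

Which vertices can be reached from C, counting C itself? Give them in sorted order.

Start at C.
Its neighbours: D.
Then their neighbours: B.
Then next layer: E.
Nothing further is reachable.

B, C, D, E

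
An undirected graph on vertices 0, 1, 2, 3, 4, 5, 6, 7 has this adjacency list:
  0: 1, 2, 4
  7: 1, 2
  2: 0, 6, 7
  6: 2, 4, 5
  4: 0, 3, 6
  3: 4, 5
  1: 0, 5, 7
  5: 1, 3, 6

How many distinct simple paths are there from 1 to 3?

11

1–0–2–6–4–3
1–0–2–6–5–3
1–0–4–3
1–0–4–6–5–3
1–5–3
1–5–6–2–0–4–3
1–5–6–4–3
1–7–2–0–4–3
1–7–2–0–4–6–5–3
1–7–2–6–4–3
1–7–2–6–5–3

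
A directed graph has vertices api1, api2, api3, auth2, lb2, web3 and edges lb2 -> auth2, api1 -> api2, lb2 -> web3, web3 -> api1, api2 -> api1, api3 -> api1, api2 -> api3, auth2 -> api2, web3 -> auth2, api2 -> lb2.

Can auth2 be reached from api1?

Explore from api1.
Distance 1: reach api2.
Distance 2: reach api3, lb2.
Distance 3: reach auth2, web3.
Found auth2.

Yes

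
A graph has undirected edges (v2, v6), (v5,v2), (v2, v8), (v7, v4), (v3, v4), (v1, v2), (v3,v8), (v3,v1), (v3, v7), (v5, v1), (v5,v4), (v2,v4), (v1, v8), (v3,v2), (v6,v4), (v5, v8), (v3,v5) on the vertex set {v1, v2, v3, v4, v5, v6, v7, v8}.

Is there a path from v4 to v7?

Explore from v4.
Distance 1: reach v2, v3, v5, v6, v7.
Found v7.

Yes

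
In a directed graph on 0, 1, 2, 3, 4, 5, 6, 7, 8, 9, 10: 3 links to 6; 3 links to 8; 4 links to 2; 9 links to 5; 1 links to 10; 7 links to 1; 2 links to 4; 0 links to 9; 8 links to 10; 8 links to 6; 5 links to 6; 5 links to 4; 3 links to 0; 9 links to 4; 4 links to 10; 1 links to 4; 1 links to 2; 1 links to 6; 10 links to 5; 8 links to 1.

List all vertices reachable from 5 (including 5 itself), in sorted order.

2, 4, 5, 6, 10

Start at 5.
Its neighbours: 4, 6.
Then their neighbours: 2, 10.
Nothing further is reachable.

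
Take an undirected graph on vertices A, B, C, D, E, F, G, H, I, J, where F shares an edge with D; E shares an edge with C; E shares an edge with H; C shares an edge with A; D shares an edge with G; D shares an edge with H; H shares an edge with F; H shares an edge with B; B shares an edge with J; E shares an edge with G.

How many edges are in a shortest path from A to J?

Distance 0: A.
Distance 1: C.
Distance 2: E.
Distance 3: G, H.
Distance 4: B, D, F.
Distance 5: J — contains J.

5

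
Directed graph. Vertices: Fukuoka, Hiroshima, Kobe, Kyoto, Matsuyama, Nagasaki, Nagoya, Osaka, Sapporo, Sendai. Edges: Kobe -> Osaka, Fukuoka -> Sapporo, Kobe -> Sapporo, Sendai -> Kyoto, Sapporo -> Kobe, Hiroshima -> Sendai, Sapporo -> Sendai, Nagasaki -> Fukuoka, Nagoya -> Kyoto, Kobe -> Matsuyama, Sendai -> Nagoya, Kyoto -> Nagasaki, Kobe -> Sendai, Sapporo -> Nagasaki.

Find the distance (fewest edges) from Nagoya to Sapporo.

Distance 0: Nagoya.
Distance 1: Kyoto.
Distance 2: Nagasaki.
Distance 3: Fukuoka.
Distance 4: Sapporo — contains Sapporo.

4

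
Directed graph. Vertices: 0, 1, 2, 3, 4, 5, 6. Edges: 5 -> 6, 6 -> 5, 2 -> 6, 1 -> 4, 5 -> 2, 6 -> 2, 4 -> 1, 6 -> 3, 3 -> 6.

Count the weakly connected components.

From 0: component {0}.
From 1: component {1, 4}.
From 2: component {2, 3, 5, 6}.
That's 3 components.

3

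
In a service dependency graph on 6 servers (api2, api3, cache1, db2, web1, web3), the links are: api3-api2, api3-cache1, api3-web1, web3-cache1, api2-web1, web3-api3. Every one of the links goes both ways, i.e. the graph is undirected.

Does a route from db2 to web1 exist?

No

db2 has no edges, so nothing is reachable from it.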